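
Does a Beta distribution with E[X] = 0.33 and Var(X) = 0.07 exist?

The Beta variance bound is σ² < μ(1−μ).
Here μ(1−μ) = 0.33×0.67 = 0.2211, and 0.07 < 0.2211.

Yes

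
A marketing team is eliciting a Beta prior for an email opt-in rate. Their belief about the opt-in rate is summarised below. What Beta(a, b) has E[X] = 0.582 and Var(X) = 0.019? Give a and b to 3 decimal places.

a = 6.870, b = 4.934

By moment matching, a+b = μ(1−μ)/σ² − 1 = (0.582·0.418)/0.019 − 1 = 12.8040 − 1 = 11.8040.
Since a/(a+b) = μ, a = 0.582·11.8040 = 6.870 and b = 0.418·11.8040 = 4.934.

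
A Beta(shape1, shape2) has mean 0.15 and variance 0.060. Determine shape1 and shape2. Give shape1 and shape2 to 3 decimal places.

By moment matching, shape1+shape2 = μ(1−μ)/σ² − 1 = (0.15·0.85)/0.060 − 1 = 2.1250 − 1 = 1.1250.
Since shape1/(shape1+shape2) = μ, shape1 = 0.15·1.1250 = 0.169 and shape2 = 0.85·1.1250 = 0.956.

shape1 = 0.169, shape2 = 0.956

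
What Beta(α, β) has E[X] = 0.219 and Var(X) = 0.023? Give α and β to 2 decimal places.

α = 1.41, β = 5.03

Let s = α+β. The Beta variance is μ(1−μ)/(s+1).
So s+1 = μ(1−μ)/σ² = (0.219×0.781)/0.023 = 0.171039/0.023 = 7.4365, giving s = 6.4365.
Then α = μs = 0.219×6.4365 = 1.41 and β = (1−μ)s = 0.781×6.4365 = 5.03.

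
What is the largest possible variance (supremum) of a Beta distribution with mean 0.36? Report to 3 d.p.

For fixed mean μ the Beta variance is μ(1−μ)/(α+β+1), increasing as α+β decreases.
Its least upper bound (not attained) is μ(1−μ) = 0.36·0.64 = 0.230.

0.230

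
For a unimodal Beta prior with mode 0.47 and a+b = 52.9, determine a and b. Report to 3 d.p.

a = 24.923, b = 27.977

For a,b>1 the mode is (a−1)/(a+b−2), so a = mode·(κ−2)+1 = 0.47×50.9+1 = 24.923.
And b = (1−mode)·(κ−2)+1 = 0.53×50.9+1 = 27.977.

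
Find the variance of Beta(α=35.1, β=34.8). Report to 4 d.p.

μ = 35.1/69.9 = 0.502146; Var = μ(1−μ)/(α+β+1) = 0.2499954/70.9 = 0.0035.

0.0035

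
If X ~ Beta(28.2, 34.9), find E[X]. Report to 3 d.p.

0.447

E[X] = α/(α+β) = 28.2/63.1 = 0.447.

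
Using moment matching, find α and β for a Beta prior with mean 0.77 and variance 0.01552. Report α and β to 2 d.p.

α = 8.02, β = 2.39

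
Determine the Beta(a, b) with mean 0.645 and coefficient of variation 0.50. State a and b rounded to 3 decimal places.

a = 0.775, b = 0.427

σ = CV·μ = 0.50×0.645 = 0.32250, so σ² = 0.104006.
s+1 = μ(1−μ)/σ² = 0.228975/0.104006 = 2.2016, so s = a+b = 1.2016.
a = μs = 0.775, b = (1−μ)s = 0.427.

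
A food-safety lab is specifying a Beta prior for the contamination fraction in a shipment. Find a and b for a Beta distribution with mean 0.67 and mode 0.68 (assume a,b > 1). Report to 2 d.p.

With s = a+b: μ = a/s and mode = (a−1)/(s−2). Eliminating a = μs,
μs − 1 = m(s−2) ⇒ s(μ−m) = 1−2m ⇒ s = -0.36/-0.01 = 36.0000.
So a = μs = 24.12, b = (1−μ)s = 11.88.

a = 24.12, b = 11.88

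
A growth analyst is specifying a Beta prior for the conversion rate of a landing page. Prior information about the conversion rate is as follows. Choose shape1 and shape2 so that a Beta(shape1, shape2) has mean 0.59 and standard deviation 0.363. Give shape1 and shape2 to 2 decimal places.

Variance = 0.363² = 0.131769. The moment-matching identity shape1+shape2 = μ(1−μ)/Var − 1 gives
shape1+shape2 = 0.2419/0.131769 − 1 = 0.8358, so shape1 = μ·0.8358 = 0.49 and shape2 = (1−μ)·0.8358 = 0.34.

shape1 = 0.49, shape2 = 0.34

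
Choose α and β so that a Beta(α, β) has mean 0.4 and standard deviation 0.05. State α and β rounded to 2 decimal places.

First σ² = 0.0025. Setting α = μn, β = (1−μ)n with n = α+β,
μ(1−μ)/(n+1) = 0.0025 ⇒ n+1 = 0.24/0.0025 = 96.0000 ⇒ n = 95.0000.
Hence α = 0.4×95.0000 = 38.00, β = 0.6×95.0000 = 57.00.

α = 38.00, β = 57.00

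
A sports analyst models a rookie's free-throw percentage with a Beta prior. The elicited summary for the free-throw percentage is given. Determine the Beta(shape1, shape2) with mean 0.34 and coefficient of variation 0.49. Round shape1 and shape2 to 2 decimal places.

σ = CV·μ = 0.49×0.34 = 0.16660, so σ² = 0.027756.
s+1 = μ(1−μ)/σ² = 0.2244/0.027756 = 8.0849, so s = shape1+shape2 = 7.0849.
shape1 = μs = 2.41, shape2 = (1−μ)s = 4.68.

shape1 = 2.41, shape2 = 4.68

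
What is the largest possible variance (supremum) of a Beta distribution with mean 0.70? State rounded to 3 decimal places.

0.210

For fixed mean μ the Beta variance is μ(1−μ)/(α+β+1), increasing as α+β decreases.
Its least upper bound (not attained) is μ(1−μ) = 0.70·0.30 = 0.210.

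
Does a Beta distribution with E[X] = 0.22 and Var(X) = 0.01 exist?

A Beta with mean μ has variance μ(1−μ)/(α+β+1) < μ(1−μ).
Here μ(1−μ) = 0.22×0.78 = 0.1716, and 0.01 < 0.1716.

Yes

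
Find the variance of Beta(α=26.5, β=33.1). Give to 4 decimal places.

Var = αβ/[(α+β)²(α+β+1)] = (26.5×33.1)/(59.6²×60.6) = 877.15/215260.896 = 0.0041.

0.0041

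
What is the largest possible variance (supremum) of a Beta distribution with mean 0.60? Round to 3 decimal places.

0.240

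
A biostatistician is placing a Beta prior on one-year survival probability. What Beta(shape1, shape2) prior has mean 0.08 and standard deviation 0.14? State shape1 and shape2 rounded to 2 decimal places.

First σ² = 0.0196. Setting shape1 = μn, shape2 = (1−μ)n with n = shape1+shape2,
μ(1−μ)/(n+1) = 0.0196 ⇒ n+1 = 0.0736/0.0196 = 3.7551 ⇒ n = 2.7551.
Hence shape1 = 0.08×2.7551 = 0.22, shape2 = 0.92×2.7551 = 2.53.

shape1 = 0.22, shape2 = 2.53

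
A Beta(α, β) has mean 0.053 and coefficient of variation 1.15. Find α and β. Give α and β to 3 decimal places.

α = 0.663, β = 11.848

Var = (CV·μ)² = (1.15×0.053)² = 0.003715.
α+β = μ(1−μ)/Var − 1 = 0.050191/0.003715 − 1 = 12.5107.
Thus α = 0.053·12.5107 = 0.663 and β = 0.947·12.5107 = 11.848.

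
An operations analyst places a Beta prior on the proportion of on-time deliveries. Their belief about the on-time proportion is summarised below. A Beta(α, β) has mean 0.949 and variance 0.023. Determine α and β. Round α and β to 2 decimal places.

α = 1.05, β = 0.06

Write ν = α+β; then α = μν and Var = μ(1−μ)/(ν+1).
ν = μ(1−μ)/Var − 1 = 0.048399/0.023 − 1 = 1.1043.
α = 0.949·1.1043 = 1.05, β = 0.051·1.1043 = 0.06.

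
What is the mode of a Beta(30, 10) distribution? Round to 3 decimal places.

0.763

With α,β > 1, mode = (α−1)/(α+β−2) = 29/38 = 0.763.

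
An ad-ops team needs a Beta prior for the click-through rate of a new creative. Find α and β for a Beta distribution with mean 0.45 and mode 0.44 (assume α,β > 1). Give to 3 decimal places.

α = 5.400, β = 6.600

Let s = α+β. Mean gives α = μs = 0.45s; mode gives (α−1)/(s−2) = 0.44.
Substituting: 0.45s − 1 = 0.44(s−2) = 0.44s − 0.88, so 0.01s = 0.12 and s = 12.0000.
Then α = 0.45×12.0000 = 5.400 and β = s−α = 6.600.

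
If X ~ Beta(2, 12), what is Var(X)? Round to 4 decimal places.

0.0082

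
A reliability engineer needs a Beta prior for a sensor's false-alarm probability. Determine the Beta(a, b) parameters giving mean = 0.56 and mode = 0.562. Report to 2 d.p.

Let s = a+b. Mean gives a = μs = 0.56s; mode gives (a−1)/(s−2) = 0.562.
Substituting: 0.56s − 1 = 0.562(s−2) = 0.562s − 1.124, so -0.002s = -0.124 and s = 62.0000.
Then a = 0.56×62.0000 = 34.72 and b = s−a = 27.28.

a = 34.72, b = 27.28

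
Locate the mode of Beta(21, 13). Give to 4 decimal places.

0.6250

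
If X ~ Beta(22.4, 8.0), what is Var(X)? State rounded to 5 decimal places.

Var = αβ/[(α+β)²(α+β+1)] = (22.4×8.0)/(30.4²×31.4) = 179.20/29018.624 = 0.00618.

0.00618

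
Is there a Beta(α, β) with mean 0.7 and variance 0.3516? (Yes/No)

No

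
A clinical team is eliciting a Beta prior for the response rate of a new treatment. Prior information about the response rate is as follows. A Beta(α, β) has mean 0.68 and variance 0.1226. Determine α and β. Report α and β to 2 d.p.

By moment matching, α+β = μ(1−μ)/σ² − 1 = (0.68·0.32)/0.1226 − 1 = 1.7749 − 1 = 0.7749.
Since α/(α+β) = μ, α = 0.68·0.7749 = 0.53 and β = 0.32·0.7749 = 0.25.

α = 0.53, β = 0.25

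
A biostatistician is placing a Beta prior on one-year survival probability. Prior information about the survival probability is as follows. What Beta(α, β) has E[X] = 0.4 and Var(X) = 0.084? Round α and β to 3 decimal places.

Let s = α+β. The Beta variance is μ(1−μ)/(s+1).
So s+1 = μ(1−μ)/σ² = (0.4×0.6)/0.084 = 0.24/0.084 = 2.8571, giving s = 1.8571.
Then α = μs = 0.4×1.8571 = 0.743 and β = (1−μ)s = 0.6×1.8571 = 1.114.

α = 0.743, β = 1.114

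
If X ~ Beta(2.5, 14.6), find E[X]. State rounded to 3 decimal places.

0.146

E[X] = α/(α+β) = 2.5/17.1 = 0.146.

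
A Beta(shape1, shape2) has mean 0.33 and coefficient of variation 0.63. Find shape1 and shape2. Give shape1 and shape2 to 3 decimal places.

Var = (CV·μ)² = (0.63×0.33)² = 0.043222.
shape1+shape2 = μ(1−μ)/Var − 1 = 0.2211/0.043222 − 1 = 4.1154.
Thus shape1 = 0.33·4.1154 = 1.358 and shape2 = 0.67·4.1154 = 2.757.

shape1 = 1.358, shape2 = 2.757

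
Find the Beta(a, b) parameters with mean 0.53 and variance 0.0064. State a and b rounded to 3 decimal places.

a = 20.099, b = 17.823

Let s = a+b. The Beta variance is μ(1−μ)/(s+1).
So s+1 = μ(1−μ)/σ² = (0.53×0.47)/0.0064 = 0.2491/0.0064 = 38.9219, giving s = 37.9219.
Then a = μs = 0.53×37.9219 = 20.099 and b = (1−μ)s = 0.47×37.9219 = 17.823.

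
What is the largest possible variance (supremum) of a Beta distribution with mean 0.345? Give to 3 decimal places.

For fixed mean μ the Beta variance is μ(1−μ)/(α+β+1), increasing as α+β decreases.
Its least upper bound (not attained) is μ(1−μ) = 0.345·0.655 = 0.226.

0.226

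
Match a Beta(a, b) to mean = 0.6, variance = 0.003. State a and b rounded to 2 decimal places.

a = 47.40, b = 31.60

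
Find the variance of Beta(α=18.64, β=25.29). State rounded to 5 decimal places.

0.00544

Var = αβ/[(α+β)²(α+β+1)] = (18.64×25.29)/(43.93²×44.93) = 471.4056/86707.931357 = 0.00544.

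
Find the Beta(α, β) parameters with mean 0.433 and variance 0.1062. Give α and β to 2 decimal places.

By moment matching, α+β = μ(1−μ)/σ² − 1 = (0.433·0.567)/0.1062 − 1 = 2.3118 − 1 = 1.3118.
Since α/(α+β) = μ, α = 0.433·1.3118 = 0.57 and β = 0.567·1.3118 = 0.74.

α = 0.57, β = 0.74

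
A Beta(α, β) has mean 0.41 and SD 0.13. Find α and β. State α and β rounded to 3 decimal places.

σ² = 0.13² = 0.0169.
With s = α+β, Var = μ(1−μ)/(s+1), so s+1 = (0.41×0.59)/0.0169 = 14.3136 and s = 13.3136.
α = μs = 5.459, β = (1−μ)s = 7.855.

α = 5.459, β = 7.855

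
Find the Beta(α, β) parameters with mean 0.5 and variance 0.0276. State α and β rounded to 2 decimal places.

Let s = α+β. The Beta variance is μ(1−μ)/(s+1).
So s+1 = μ(1−μ)/σ² = (0.5×0.5)/0.0276 = 0.25/0.0276 = 9.0580, giving s = 8.0580.
Then α = μs = 0.5×8.0580 = 4.03 and β = (1−μ)s = 0.5×8.0580 = 4.03.

α = 4.03, β = 4.03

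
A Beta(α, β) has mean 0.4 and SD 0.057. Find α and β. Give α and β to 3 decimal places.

σ² = 0.057² = 0.003249.
With s = α+β, Var = μ(1−μ)/(s+1), so s+1 = (0.4×0.6)/0.003249 = 73.8689 and s = 72.8689.
α = μs = 29.148, β = (1−μ)s = 43.721.

α = 29.148, β = 43.721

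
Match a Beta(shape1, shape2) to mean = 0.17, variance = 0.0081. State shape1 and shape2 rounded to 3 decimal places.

By moment matching, shape1+shape2 = μ(1−μ)/σ² − 1 = (0.17·0.83)/0.0081 − 1 = 17.4198 − 1 = 16.4198.
Since shape1/(shape1+shape2) = μ, shape1 = 0.17·16.4198 = 2.791 and shape2 = 0.83·16.4198 = 13.628.

shape1 = 2.791, shape2 = 13.628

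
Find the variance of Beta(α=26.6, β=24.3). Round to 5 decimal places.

0.00481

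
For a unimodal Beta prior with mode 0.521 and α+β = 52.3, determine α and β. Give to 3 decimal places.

α = 27.206, β = 25.094

For α,β>1 the mode is (α−1)/(α+β−2), so α = mode·(κ−2)+1 = 0.521×50.3+1 = 27.206.
And β = (1−mode)·(κ−2)+1 = 0.479×50.3+1 = 25.094.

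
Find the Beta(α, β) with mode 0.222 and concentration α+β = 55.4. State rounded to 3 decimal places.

Since the density peak of Beta(α,β) is at (α−1)/(α+β−2),
α = 1 + 0.222(55.4−2) = 12.855 and β = 55.4 − 12.855 = 42.545.

α = 12.855, β = 42.545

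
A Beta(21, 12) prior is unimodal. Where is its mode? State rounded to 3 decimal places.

0.645

The density x^(α−1)(1−x)^(β−1) is maximised at (α−1)/(α+β−2) = 20/31 = 0.645.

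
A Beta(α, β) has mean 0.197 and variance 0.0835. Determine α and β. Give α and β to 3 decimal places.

Write ν = α+β; then α = μν and Var = μ(1−μ)/(ν+1).
ν = μ(1−μ)/Var − 1 = 0.158191/0.0835 − 1 = 0.8945.
α = 0.197·0.8945 = 0.176, β = 0.803·0.8945 = 0.718.

α = 0.176, β = 0.718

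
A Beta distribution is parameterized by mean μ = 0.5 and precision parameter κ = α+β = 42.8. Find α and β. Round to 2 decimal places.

α = 21.40, β = 21.40

α = μκ = 0.5×42.8 = 21.40 and β = (1−μ)κ = 0.5×42.8 = 21.40.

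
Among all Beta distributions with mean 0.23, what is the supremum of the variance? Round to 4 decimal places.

Var = μ(1−μ)/(α+β+1), which approaches μ(1−μ) as α+β → 0.
So the supremum is μ(1−μ) = 0.23×0.77 = 0.1771.

0.1771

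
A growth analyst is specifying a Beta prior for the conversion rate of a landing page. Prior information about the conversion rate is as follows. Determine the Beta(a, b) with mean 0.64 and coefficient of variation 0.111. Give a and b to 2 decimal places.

Var = (CV·μ)² = (0.111×0.64)² = 0.005047.
a+b = μ(1−μ)/Var − 1 = 0.2304/0.005047 − 1 = 44.6538.
Thus a = 0.64·44.6538 = 28.58 and b = 0.36·44.6538 = 16.08.

a = 28.58, b = 16.08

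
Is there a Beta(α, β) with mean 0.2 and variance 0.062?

Yes

A Beta with mean μ has variance μ(1−μ)/(α+β+1) < μ(1−μ).
Here μ(1−μ) = 0.2×0.8 = 0.16, and 0.062 < 0.16.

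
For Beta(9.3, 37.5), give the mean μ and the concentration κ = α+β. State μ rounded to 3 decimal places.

κ = α+β = 9.3+37.5 = 46.8; μ = α/κ = 9.3/46.8 = 0.199.

μ = 0.199, κ = 46.8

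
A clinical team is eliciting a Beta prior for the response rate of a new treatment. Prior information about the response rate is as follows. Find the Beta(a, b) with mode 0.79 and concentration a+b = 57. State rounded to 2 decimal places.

For a,b>1 the mode is (a−1)/(a+b−2), so a = mode·(κ−2)+1 = 0.79×55+1 = 44.45.
And b = (1−mode)·(κ−2)+1 = 0.21×55+1 = 12.55.

a = 44.45, b = 12.55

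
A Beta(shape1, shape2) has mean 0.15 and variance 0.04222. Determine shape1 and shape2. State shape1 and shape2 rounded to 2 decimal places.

shape1 = 0.30, shape2 = 1.72

Let s = shape1+shape2. The Beta variance is μ(1−μ)/(s+1).
So s+1 = μ(1−μ)/σ² = (0.15×0.85)/0.04222 = 0.1275/0.04222 = 3.0199, giving s = 2.0199.
Then shape1 = μs = 0.15×2.0199 = 0.30 and shape2 = (1−μ)s = 0.85×2.0199 = 1.72.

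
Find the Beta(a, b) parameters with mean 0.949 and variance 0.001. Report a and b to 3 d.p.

Let s = a+b. The Beta variance is μ(1−μ)/(s+1).
So s+1 = μ(1−μ)/σ² = (0.949×0.051)/0.001 = 0.048399/0.001 = 48.3990, giving s = 47.3990.
Then a = μs = 0.949×47.3990 = 44.982 and b = (1−μ)s = 0.051×47.3990 = 2.417.

a = 44.982, b = 2.417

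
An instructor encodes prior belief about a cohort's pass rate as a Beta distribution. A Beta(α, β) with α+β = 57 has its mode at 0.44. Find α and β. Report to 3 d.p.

α = 25.200, β = 31.800

Since the density peak of Beta(α,β) is at (α−1)/(α+β−2),
α = 1 + 0.44(57−2) = 25.200 and β = 57 − 25.200 = 31.800.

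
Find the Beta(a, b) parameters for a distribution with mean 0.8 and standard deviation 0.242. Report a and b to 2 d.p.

σ² = 0.242² = 0.058564.
With s = a+b, Var = μ(1−μ)/(s+1), so s+1 = (0.8×0.2)/0.058564 = 2.7321 and s = 1.7321.
a = μs = 1.39, b = (1−μ)s = 0.35.

a = 1.39, b = 0.35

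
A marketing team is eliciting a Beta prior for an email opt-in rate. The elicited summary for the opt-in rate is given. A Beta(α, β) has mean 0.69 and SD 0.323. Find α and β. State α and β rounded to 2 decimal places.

First σ² = 0.104329. Setting α = μn, β = (1−μ)n with n = α+β,
μ(1−μ)/(n+1) = 0.104329 ⇒ n+1 = 0.2139/0.104329 = 2.0502 ⇒ n = 1.0502.
Hence α = 0.69×1.0502 = 0.72, β = 0.31×1.0502 = 0.33.

α = 0.72, β = 0.33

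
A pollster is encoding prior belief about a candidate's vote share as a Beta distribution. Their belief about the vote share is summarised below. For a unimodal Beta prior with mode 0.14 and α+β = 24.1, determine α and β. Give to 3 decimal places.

α = 4.094, β = 20.006

Since the density peak of Beta(α,β) is at (α−1)/(α+β−2),
α = 1 + 0.14(24.1−2) = 4.094 and β = 24.1 − 4.094 = 20.006.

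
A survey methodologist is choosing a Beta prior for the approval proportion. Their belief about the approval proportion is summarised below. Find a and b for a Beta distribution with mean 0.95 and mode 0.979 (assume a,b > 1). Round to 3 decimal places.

With s = a+b: μ = a/s and mode = (a−1)/(s−2). Eliminating a = μs,
μs − 1 = m(s−2) ⇒ s(μ−m) = 1−2m ⇒ s = -0.958/-0.029 = 33.0345.
So a = μs = 31.383, b = (1−μ)s = 1.652.

a = 31.383, b = 1.652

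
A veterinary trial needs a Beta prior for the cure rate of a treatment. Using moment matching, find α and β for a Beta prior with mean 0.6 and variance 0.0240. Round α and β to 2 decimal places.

By moment matching, α+β = μ(1−μ)/σ² − 1 = (0.6·0.4)/0.0240 − 1 = 10.0000 − 1 = 9.0000.
Since α/(α+β) = μ, α = 0.6·9.0000 = 5.40 and β = 0.4·9.0000 = 3.60.

α = 5.40, β = 3.60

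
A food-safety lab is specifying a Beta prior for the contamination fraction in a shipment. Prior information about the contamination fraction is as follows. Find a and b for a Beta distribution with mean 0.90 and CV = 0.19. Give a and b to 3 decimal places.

Var = (CV·μ)² = (0.19×0.90)² = 0.029241.
a+b = μ(1−μ)/Var − 1 = 0.0900/0.029241 − 1 = 2.0779.
Thus a = 0.90·2.0779 = 1.870 and b = 0.10·2.0779 = 0.208.

a = 1.870, b = 0.208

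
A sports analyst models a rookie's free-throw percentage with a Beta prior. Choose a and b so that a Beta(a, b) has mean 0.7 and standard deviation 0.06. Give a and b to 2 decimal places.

a = 40.13, b = 17.20

First σ² = 0.0036. Setting a = μn, b = (1−μ)n with n = a+b,
μ(1−μ)/(n+1) = 0.0036 ⇒ n+1 = 0.21/0.0036 = 58.3333 ⇒ n = 57.3333.
Hence a = 0.7×57.3333 = 40.13, b = 0.3×57.3333 = 17.20.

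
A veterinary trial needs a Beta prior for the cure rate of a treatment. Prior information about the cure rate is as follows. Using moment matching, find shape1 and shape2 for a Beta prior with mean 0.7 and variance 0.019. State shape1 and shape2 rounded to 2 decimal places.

shape1 = 7.04, shape2 = 3.02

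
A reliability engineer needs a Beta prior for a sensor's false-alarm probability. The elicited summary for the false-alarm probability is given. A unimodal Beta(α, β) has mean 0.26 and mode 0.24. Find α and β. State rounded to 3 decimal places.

α = 6.760, β = 19.240

Let s = α+β. Mean gives α = μs = 0.26s; mode gives (α−1)/(s−2) = 0.24.
Substituting: 0.26s − 1 = 0.24(s−2) = 0.24s − 0.48, so 0.02s = 0.52 and s = 26.0000.
Then α = 0.26×26.0000 = 6.760 and β = s−α = 19.240.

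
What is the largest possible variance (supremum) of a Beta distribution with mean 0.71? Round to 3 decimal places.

0.206

For fixed mean μ the Beta variance is μ(1−μ)/(α+β+1), increasing as α+β decreases.
Its least upper bound (not attained) is μ(1−μ) = 0.71·0.29 = 0.206.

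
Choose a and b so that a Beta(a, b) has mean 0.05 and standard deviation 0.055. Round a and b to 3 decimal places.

a = 0.735, b = 13.967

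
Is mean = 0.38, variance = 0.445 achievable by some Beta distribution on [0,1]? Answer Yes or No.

For any Beta, Var(X) < E[X]·(1−E[X]).
Here μ(1−μ) = 0.38×0.62 = 0.2356, and 0.445 ≥ 0.2356.

No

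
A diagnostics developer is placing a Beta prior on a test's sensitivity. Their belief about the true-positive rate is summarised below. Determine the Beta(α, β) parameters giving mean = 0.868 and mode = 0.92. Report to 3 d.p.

α = 14.022, β = 2.132

With s = α+β: μ = α/s and mode = (α−1)/(s−2). Eliminating α = μs,
μs − 1 = m(s−2) ⇒ s(μ−m) = 1−2m ⇒ s = -0.84/-0.052 = 16.1538.
So α = μs = 14.022, β = (1−μ)s = 2.132.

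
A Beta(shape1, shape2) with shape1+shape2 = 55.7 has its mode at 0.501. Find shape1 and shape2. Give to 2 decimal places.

Since the density peak of Beta(shape1,shape2) is at (shape1−1)/(shape1+shape2−2),
shape1 = 1 + 0.501(55.7−2) = 27.90 and shape2 = 55.7 − 27.90 = 27.80.

shape1 = 27.90, shape2 = 27.80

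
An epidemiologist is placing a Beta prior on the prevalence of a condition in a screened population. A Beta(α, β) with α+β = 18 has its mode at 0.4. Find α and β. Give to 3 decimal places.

α = 7.400, β = 10.600

For α,β>1 the mode is (α−1)/(α+β−2), so α = mode·(κ−2)+1 = 0.4×16+1 = 7.400.
And β = (1−mode)·(κ−2)+1 = 0.6×16+1 = 10.600.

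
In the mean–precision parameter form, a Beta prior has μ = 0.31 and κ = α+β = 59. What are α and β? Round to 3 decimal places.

α = 18.290, β = 40.710

Split κ in proportion μ : (1−μ): α = 0.31·59 = 18.290, β = 59 − 18.290 = 40.710.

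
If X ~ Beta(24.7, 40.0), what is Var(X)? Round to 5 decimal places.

0.00359

Var = αβ/[(α+β)²(α+β+1)] = (24.7×40.0)/(64.7²×65.7) = 988.00/275026.113 = 0.00359.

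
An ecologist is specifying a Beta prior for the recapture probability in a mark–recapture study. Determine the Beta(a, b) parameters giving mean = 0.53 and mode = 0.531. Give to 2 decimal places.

a = 32.86, b = 29.14

With s = a+b: μ = a/s and mode = (a−1)/(s−2). Eliminating a = μs,
μs − 1 = m(s−2) ⇒ s(μ−m) = 1−2m ⇒ s = -0.062/-0.001 = 62.0000.
So a = μs = 32.86, b = (1−μ)s = 29.14.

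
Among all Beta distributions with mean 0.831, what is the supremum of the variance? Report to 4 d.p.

Var = μ(1−μ)/(α+β+1), which approaches μ(1−μ) as α+β → 0.
So the supremum is μ(1−μ) = 0.831×0.169 = 0.1404.

0.1404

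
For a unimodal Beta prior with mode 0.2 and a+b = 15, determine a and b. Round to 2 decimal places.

For a,b>1 the mode is (a−1)/(a+b−2), so a = mode·(κ−2)+1 = 0.2×13+1 = 3.60.
And b = (1−mode)·(κ−2)+1 = 0.8×13+1 = 11.40.

a = 3.60, b = 11.40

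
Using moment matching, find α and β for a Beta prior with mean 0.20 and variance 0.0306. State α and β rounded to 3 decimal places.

α = 0.846, β = 3.383

Let s = α+β. The Beta variance is μ(1−μ)/(s+1).
So s+1 = μ(1−μ)/σ² = (0.20×0.80)/0.0306 = 0.1600/0.0306 = 5.2288, giving s = 4.2288.
Then α = μs = 0.20×4.2288 = 0.846 and β = (1−μ)s = 0.80×4.2288 = 3.383.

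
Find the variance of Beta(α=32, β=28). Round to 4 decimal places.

0.0041

α+β = 60 and αβ = 896, so Var = αβ/[(α+β)²(α+β+1)] = 896/219600 = 0.0041.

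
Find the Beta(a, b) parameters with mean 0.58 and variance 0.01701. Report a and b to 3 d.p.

a = 7.726, b = 5.595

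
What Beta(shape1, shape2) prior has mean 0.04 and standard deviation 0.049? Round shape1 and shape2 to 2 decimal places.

σ² = 0.049² = 0.002401.
With s = shape1+shape2, Var = μ(1−μ)/(s+1), so s+1 = (0.04×0.96)/0.002401 = 15.9933 and s = 14.9933.
shape1 = μs = 0.60, shape2 = (1−μ)s = 14.39.

shape1 = 0.60, shape2 = 14.39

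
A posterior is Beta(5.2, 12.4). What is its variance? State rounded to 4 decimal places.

α+β = 17.6 and αβ = 64.48, so Var = αβ/[(α+β)²(α+β+1)] = 64.48/5761.536 = 0.0112.

0.0112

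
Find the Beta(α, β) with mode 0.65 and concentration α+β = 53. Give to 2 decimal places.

Mode = (α−1)/(κ−2) with κ = α+β, so α−1 = 0.65·51 = 33.15.
α = 34.15; β = κ − α = 18.85.

α = 34.15, β = 18.85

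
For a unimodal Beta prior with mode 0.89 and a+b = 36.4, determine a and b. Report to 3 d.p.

a = 31.616, b = 4.784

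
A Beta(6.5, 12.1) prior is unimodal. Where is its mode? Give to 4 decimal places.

The density x^(α−1)(1−x)^(β−1) is maximised at (α−1)/(α+β−2) = 5.5/16.6 = 0.3313.

0.3313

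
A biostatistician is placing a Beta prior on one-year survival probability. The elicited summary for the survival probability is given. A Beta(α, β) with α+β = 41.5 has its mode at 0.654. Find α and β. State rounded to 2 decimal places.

For α,β>1 the mode is (α−1)/(α+β−2), so α = mode·(κ−2)+1 = 0.654×39.5+1 = 26.83.
And β = (1−mode)·(κ−2)+1 = 0.346×39.5+1 = 14.67.

α = 26.83, β = 14.67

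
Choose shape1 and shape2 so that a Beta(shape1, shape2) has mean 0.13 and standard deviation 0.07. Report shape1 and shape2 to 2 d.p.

First σ² = 0.0049. Setting shape1 = μn, shape2 = (1−μ)n with n = shape1+shape2,
μ(1−μ)/(n+1) = 0.0049 ⇒ n+1 = 0.1131/0.0049 = 23.0816 ⇒ n = 22.0816.
Hence shape1 = 0.13×22.0816 = 2.87, shape2 = 0.87×22.0816 = 19.21.

shape1 = 2.87, shape2 = 19.21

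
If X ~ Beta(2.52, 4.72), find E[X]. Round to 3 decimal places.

The Beta mean is α/(α+β) = 2.52/(2.52+4.72) = 0.348.

0.348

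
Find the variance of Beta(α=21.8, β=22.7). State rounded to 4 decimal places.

0.0055

α+β = 44.5 and αβ = 494.86, so Var = αβ/[(α+β)²(α+β+1)] = 494.86/90101.375 = 0.0055.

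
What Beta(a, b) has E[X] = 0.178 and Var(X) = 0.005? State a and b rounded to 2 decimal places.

Let s = a+b. The Beta variance is μ(1−μ)/(s+1).
So s+1 = μ(1−μ)/σ² = (0.178×0.822)/0.005 = 0.146316/0.005 = 29.2632, giving s = 28.2632.
Then a = μs = 0.178×28.2632 = 5.03 and b = (1−μ)s = 0.822×28.2632 = 23.23.

a = 5.03, b = 23.23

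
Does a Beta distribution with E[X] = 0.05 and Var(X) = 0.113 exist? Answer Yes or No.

No

A Beta with mean μ has variance μ(1−μ)/(α+β+1) < μ(1−μ).
Here μ(1−μ) = 0.05×0.95 = 0.0475, and 0.113 ≥ 0.0475.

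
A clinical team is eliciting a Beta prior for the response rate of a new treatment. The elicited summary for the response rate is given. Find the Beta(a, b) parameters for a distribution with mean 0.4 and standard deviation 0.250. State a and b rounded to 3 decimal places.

a = 1.136, b = 1.704

σ² = 0.250² = 0.062500.
With s = a+b, Var = μ(1−μ)/(s+1), so s+1 = (0.4×0.6)/0.062500 = 3.8400 and s = 2.8400.
a = μs = 1.136, b = (1−μ)s = 1.704.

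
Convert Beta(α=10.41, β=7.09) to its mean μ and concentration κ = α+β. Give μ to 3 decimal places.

κ = α+β = 10.41+7.09 = 17.50; μ = α/κ = 10.41/17.50 = 0.595.

μ = 0.595, κ = 17.50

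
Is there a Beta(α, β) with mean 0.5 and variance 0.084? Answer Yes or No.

For any Beta, Var(X) < E[X]·(1−E[X]).
Here μ(1−μ) = 0.5×0.5 = 0.25, and 0.084 < 0.25.

Yes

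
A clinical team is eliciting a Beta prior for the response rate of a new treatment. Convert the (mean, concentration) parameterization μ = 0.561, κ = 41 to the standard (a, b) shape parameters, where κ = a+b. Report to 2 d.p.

a = 23.00, b = 18.00

a = μκ = 0.561×41 = 23.00 and b = (1−μ)κ = 0.439×41 = 18.00.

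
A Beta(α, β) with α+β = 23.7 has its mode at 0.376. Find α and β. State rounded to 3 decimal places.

Since the density peak of Beta(α,β) is at (α−1)/(α+β−2),
α = 1 + 0.376(23.7−2) = 9.159 and β = 23.7 − 9.159 = 14.541.

α = 9.159, β = 14.541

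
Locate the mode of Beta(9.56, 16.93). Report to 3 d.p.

0.350

With α,β > 1, mode = (α−1)/(α+β−2) = 8.56/24.49 = 0.350.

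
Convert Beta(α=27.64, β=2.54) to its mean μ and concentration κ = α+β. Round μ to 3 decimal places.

κ = α+β = 27.64+2.54 = 30.18; μ = α/κ = 27.64/30.18 = 0.916.

μ = 0.916, κ = 30.18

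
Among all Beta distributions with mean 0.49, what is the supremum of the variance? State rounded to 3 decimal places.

0.250

For fixed mean μ the Beta variance is μ(1−μ)/(α+β+1), increasing as α+β decreases.
Its least upper bound (not attained) is μ(1−μ) = 0.49·0.51 = 0.250.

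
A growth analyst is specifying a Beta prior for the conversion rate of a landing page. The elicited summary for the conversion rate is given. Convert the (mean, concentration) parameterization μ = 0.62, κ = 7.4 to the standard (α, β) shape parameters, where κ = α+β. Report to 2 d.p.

Split κ in proportion μ : (1−μ): α = 0.62·7.4 = 4.59, β = 7.4 − 4.59 = 2.81.

α = 4.59, β = 2.81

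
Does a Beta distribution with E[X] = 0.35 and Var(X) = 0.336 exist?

For any Beta, Var(X) < E[X]·(1−E[X]).
Here μ(1−μ) = 0.35×0.65 = 0.2275, and 0.336 ≥ 0.2275.

No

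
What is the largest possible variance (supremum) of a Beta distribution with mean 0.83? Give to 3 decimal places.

0.141

Var = μ(1−μ)/(α+β+1), which approaches μ(1−μ) as α+β → 0.
So the supremum is μ(1−μ) = 0.83×0.17 = 0.141.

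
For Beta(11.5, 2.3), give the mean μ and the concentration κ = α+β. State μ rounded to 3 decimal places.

μ = 0.833, κ = 13.8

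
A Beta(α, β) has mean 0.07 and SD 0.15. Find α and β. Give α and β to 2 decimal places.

α = 0.13, β = 1.76

Variance = 0.15² = 0.0225. The moment-matching identity α+β = μ(1−μ)/Var − 1 gives
α+β = 0.0651/0.0225 − 1 = 1.8933, so α = μ·1.8933 = 0.13 and β = (1−μ)·1.8933 = 1.76.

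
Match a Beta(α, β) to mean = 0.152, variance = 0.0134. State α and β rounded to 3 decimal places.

α = 1.310, β = 7.309

Write ν = α+β; then α = μν and Var = μ(1−μ)/(ν+1).
ν = μ(1−μ)/Var − 1 = 0.128896/0.0134 − 1 = 8.6191.
α = 0.152·8.6191 = 1.310, β = 0.848·8.6191 = 7.309.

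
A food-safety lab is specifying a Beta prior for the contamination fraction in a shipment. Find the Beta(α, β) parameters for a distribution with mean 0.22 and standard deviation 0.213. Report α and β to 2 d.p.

α = 0.61, β = 2.17

First σ² = 0.045369. Setting α = μn, β = (1−μ)n with n = α+β,
μ(1−μ)/(n+1) = 0.045369 ⇒ n+1 = 0.1716/0.045369 = 3.7823 ⇒ n = 2.7823.
Hence α = 0.22×2.7823 = 0.61, β = 0.78×2.7823 = 2.17.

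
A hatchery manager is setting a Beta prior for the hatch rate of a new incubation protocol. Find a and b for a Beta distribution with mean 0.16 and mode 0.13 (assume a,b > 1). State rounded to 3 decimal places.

a = 3.947, b = 20.720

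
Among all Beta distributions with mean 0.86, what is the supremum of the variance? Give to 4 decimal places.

0.1204

Var = μ(1−μ)/(α+β+1), which approaches μ(1−μ) as α+β → 0.
So the supremum is μ(1−μ) = 0.86×0.14 = 0.1204.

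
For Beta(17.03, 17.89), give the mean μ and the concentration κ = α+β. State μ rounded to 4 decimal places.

μ = 0.4877, κ = 34.92

κ = α+β = 17.03+17.89 = 34.92; μ = α/κ = 17.03/34.92 = 0.4877.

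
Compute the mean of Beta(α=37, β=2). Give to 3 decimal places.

0.949

E[X] = α/(α+β) = 37/39 = 0.949.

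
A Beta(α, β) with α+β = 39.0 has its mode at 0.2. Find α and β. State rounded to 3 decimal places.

Mode = (α−1)/(κ−2) with κ = α+β, so α−1 = 0.2·37.0 = 7.400.
α = 8.400; β = κ − α = 30.600.

α = 8.400, β = 30.600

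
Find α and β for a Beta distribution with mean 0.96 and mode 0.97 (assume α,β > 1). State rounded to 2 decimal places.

Let s = α+β. Mean gives α = μs = 0.96s; mode gives (α−1)/(s−2) = 0.97.
Substituting: 0.96s − 1 = 0.97(s−2) = 0.97s − 1.94, so -0.01s = -0.94 and s = 94.0000.
Then α = 0.96×94.0000 = 90.24 and β = s−α = 3.76.

α = 90.24, β = 3.76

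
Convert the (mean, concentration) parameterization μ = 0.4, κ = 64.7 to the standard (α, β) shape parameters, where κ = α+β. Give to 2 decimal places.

α = 25.88, β = 38.82

Split κ in proportion μ : (1−μ): α = 0.4·64.7 = 25.88, β = 64.7 − 25.88 = 38.82.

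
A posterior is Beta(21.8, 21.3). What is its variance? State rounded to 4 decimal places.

Var = αβ/[(α+β)²(α+β+1)] = (21.8×21.3)/(43.1²×44.1) = 464.34/81920.601 = 0.0057.

0.0057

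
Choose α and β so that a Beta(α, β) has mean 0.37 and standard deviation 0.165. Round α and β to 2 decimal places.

σ² = 0.165² = 0.027225.
With s = α+β, Var = μ(1−μ)/(s+1), so s+1 = (0.37×0.63)/0.027225 = 8.5620 and s = 7.5620.
α = μs = 2.80, β = (1−μ)s = 4.76.

α = 2.80, β = 4.76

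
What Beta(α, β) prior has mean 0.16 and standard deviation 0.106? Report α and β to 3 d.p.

α = 1.754, β = 9.208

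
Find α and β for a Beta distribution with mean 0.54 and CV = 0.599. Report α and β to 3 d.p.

σ = CV·μ = 0.599×0.54 = 0.32346, so σ² = 0.104626.
s+1 = μ(1−μ)/σ² = 0.2484/0.104626 = 2.3742, so s = α+β = 1.3742.
α = μs = 0.742, β = (1−μ)s = 0.632.

α = 0.742, β = 0.632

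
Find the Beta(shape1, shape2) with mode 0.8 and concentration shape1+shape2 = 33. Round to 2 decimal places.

shape1 = 25.80, shape2 = 7.20

Mode = (shape1−1)/(κ−2) with κ = shape1+shape2, so shape1−1 = 0.8·31 = 24.80.
shape1 = 25.80; shape2 = κ − shape1 = 7.20.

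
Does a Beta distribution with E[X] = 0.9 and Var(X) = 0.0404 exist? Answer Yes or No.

Yes

The Beta variance bound is σ² < μ(1−μ).
Here μ(1−μ) = 0.9×0.1 = 0.09, and 0.0404 < 0.09.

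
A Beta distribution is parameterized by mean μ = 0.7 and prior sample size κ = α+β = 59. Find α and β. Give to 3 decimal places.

α = 41.300, β = 17.700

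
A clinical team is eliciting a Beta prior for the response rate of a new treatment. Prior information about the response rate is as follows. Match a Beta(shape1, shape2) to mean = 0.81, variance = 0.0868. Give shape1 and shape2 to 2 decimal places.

Let s = shape1+shape2. The Beta variance is μ(1−μ)/(s+1).
So s+1 = μ(1−μ)/σ² = (0.81×0.19)/0.0868 = 0.1539/0.0868 = 1.7730, giving s = 0.7730.
Then shape1 = μs = 0.81×0.7730 = 0.63 and shape2 = (1−μ)s = 0.19×0.7730 = 0.15.

shape1 = 0.63, shape2 = 0.15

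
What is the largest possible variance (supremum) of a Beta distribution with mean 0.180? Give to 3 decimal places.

For fixed mean μ the Beta variance is μ(1−μ)/(α+β+1), increasing as α+β decreases.
Its least upper bound (not attained) is μ(1−μ) = 0.180·0.820 = 0.148.

0.148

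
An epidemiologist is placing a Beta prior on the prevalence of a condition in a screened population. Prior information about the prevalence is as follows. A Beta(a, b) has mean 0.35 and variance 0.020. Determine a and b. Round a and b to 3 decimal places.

a = 3.631, b = 6.744

Write ν = a+b; then a = μν and Var = μ(1−μ)/(ν+1).
ν = μ(1−μ)/Var − 1 = 0.2275/0.020 − 1 = 10.3750.
a = 0.35·10.3750 = 3.631, b = 0.65·10.3750 = 6.744.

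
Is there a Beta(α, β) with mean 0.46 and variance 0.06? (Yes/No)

For any Beta, Var(X) < E[X]·(1−E[X]).
Here μ(1−μ) = 0.46×0.54 = 0.2484, and 0.06 < 0.2484.

Yes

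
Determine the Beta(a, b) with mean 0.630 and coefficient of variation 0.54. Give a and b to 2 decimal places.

a = 0.64, b = 0.38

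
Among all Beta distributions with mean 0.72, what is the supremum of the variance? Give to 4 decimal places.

0.2016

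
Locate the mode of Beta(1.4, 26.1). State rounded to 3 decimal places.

With α,β > 1, mode = (α−1)/(α+β−2) = 0.4/25.5 = 0.016.

0.016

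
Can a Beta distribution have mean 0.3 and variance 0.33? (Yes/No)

No

A Beta with mean μ has variance μ(1−μ)/(α+β+1) < μ(1−μ).
Here μ(1−μ) = 0.3×0.7 = 0.21, and 0.33 ≥ 0.21.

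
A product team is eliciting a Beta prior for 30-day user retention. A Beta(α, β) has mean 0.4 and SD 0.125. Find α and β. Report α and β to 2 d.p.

α = 5.74, β = 8.62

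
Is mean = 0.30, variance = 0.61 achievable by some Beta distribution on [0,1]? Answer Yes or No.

No

A Beta with mean μ has variance μ(1−μ)/(α+β+1) < μ(1−μ).
Here μ(1−μ) = 0.30×0.70 = 0.2100, and 0.61 ≥ 0.2100.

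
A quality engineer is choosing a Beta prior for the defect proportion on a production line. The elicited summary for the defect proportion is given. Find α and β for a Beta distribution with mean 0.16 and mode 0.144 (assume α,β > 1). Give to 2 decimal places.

Let s = α+β. Mean gives α = μs = 0.16s; mode gives (α−1)/(s−2) = 0.144.
Substituting: 0.16s − 1 = 0.144(s−2) = 0.144s − 0.288, so 0.016s = 0.712 and s = 44.5000.
Then α = 0.16×44.5000 = 7.12 and β = s−α = 37.38.

α = 7.12, β = 37.38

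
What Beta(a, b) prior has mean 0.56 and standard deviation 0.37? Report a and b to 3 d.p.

a = 0.448, b = 0.352

Variance = 0.37² = 0.1369. The moment-matching identity a+b = μ(1−μ)/Var − 1 gives
a+b = 0.2464/0.1369 − 1 = 0.7999, so a = μ·0.7999 = 0.448 and b = (1−μ)·0.7999 = 0.352.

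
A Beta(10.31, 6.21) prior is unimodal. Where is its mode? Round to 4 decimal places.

The density x^(α−1)(1−x)^(β−1) is maximised at (α−1)/(α+β−2) = 9.31/14.52 = 0.6412.

0.6412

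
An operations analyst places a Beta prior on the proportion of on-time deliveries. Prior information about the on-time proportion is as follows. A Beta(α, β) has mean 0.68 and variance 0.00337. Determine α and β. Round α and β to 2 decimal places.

α = 43.23, β = 20.34

Let s = α+β. The Beta variance is μ(1−μ)/(s+1).
So s+1 = μ(1−μ)/σ² = (0.68×0.32)/0.00337 = 0.2176/0.00337 = 64.5697, giving s = 63.5697.
Then α = μs = 0.68×63.5697 = 43.23 and β = (1−μ)s = 0.32×63.5697 = 20.34.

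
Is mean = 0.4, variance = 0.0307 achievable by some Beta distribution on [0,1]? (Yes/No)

A Beta with mean μ has variance μ(1−μ)/(α+β+1) < μ(1−μ).
Here μ(1−μ) = 0.4×0.6 = 0.24, and 0.0307 < 0.24.

Yes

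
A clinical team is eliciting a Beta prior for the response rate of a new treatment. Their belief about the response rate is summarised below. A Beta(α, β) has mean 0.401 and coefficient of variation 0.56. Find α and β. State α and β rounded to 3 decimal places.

α = 1.509, β = 2.254

σ = CV·μ = 0.56×0.401 = 0.22456, so σ² = 0.050427.
s+1 = μ(1−μ)/σ² = 0.240199/0.050427 = 4.7633, so s = α+β = 3.7633.
α = μs = 1.509, β = (1−μ)s = 2.254.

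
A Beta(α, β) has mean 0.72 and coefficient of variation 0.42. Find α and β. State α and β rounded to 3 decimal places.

σ = CV·μ = 0.42×0.72 = 0.30240, so σ² = 0.091446.
s+1 = μ(1−μ)/σ² = 0.2016/0.091446 = 2.2046, so s = α+β = 1.2046.
α = μs = 0.867, β = (1−μ)s = 0.337.

α = 0.867, β = 0.337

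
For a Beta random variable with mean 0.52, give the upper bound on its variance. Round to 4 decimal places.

For fixed mean μ the Beta variance is μ(1−μ)/(α+β+1), increasing as α+β decreases.
Its least upper bound (not attained) is μ(1−μ) = 0.52·0.48 = 0.2496.

0.2496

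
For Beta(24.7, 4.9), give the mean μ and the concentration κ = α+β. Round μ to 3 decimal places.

κ = α+β = 24.7+4.9 = 29.6; μ = α/κ = 24.7/29.6 = 0.834.

μ = 0.834, κ = 29.6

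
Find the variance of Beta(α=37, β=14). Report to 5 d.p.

0.00383

μ = 37/51 = 0.725490; Var = μ(1−μ)/(α+β+1) = 0.1991542/52 = 0.00383.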